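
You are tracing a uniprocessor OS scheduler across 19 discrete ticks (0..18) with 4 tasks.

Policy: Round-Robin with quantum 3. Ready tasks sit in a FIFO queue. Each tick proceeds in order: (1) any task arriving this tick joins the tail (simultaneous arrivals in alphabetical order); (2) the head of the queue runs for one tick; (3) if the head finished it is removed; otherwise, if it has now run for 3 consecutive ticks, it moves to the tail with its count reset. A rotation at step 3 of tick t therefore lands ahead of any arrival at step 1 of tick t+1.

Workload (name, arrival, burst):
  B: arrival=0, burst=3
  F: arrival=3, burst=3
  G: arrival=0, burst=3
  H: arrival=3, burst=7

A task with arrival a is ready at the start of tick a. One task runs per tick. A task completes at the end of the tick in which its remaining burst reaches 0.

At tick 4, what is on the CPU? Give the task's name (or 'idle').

t=0: queue=[B,G] q_used=0 → run B
t=1: queue=[B,G] q_used=1 → run B
t=2: queue=[B,G] q_used=2 → run B
t=3: queue=[G,F,H] q_used=0 → run G
t=4: queue=[G,F,H] q_used=1 → run G
t=5: queue=[G,F,H] q_used=2 → run G
t=6: queue=[F,H] q_used=0 → run F
t=7: queue=[F,H] q_used=1 → run F
t=8: queue=[F,H] q_used=2 → run F
t=9: queue=[H] q_used=0 → run H
t=10: queue=[H] q_used=1 → run H
t=11: queue=[H] q_used=2 → run H
t=12: queue=[H] q_used=0 → run H
t=13: queue=[H] q_used=1 → run H
t=14: queue=[H] q_used=2 → run H
t=15: queue=[H] q_used=0 → run H
t=16: (idle)
t=17: (idle)
t=18: (idle)

running at tick 4 = G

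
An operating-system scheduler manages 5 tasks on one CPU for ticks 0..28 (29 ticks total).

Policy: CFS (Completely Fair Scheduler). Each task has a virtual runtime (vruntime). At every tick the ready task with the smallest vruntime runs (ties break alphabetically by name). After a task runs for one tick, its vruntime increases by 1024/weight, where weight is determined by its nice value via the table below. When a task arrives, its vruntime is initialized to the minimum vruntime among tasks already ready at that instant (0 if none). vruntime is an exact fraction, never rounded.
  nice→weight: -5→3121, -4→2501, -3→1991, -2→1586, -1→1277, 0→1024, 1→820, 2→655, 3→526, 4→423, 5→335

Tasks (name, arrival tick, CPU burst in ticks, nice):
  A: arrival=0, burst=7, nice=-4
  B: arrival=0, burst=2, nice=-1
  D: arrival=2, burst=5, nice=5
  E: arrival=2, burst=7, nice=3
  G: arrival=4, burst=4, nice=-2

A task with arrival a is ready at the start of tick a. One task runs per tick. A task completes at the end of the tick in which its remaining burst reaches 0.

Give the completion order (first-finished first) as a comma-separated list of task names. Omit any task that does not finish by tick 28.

completion order = B, G, A, E, D

t=0: vr[A=0 B=0] → run A
t=1: vr[A=1024/2501 B=0] → run B
t=2: vr[A=1024/2501 B=1024/1277 D=1024/2501 E=1024/2501] → run A
t=3: vr[A=2048/2501 B=1024/1277 D=1024/2501 E=1024/2501] → run D
t=4: vr[A=2048/2501 B=1024/1277 D=2904064/837835 E=1024/2501 G=1024/2501] → run E
t=5: vr[A=2048/2501 B=1024/1277 D=2904064/837835 E=1549824/657763 G=1024/2501] → run G
t=6: vr[A=2048/2501 B=1024/1277 D=2904064/837835 E=1549824/657763 G=34304/32513] → run B
t=7: vr[A=2048/2501 D=2904064/837835 E=1549824/657763 G=34304/32513] → run A
t=8: vr[A=3072/2501 D=2904064/837835 E=1549824/657763 G=34304/32513] → run G
t=9: vr[A=3072/2501 D=2904064/837835 E=1549824/657763 G=55296/32513] → run A
t=10: vr[A=4096/2501 D=2904064/837835 E=1549824/657763 G=55296/32513] → run A
t=11: vr[A=5120/2501 D=2904064/837835 E=1549824/657763 G=55296/32513] → run G
t=12: vr[A=5120/2501 D=2904064/837835 E=1549824/657763 G=76288/32513] → run A
t=13: vr[A=6144/2501 D=2904064/837835 E=1549824/657763 G=76288/32513] → run G
t=14: vr[A=6144/2501 D=2904064/837835 E=1549824/657763] → run E
t=15: vr[A=6144/2501 D=2904064/837835 E=2830336/657763] → run A
t=16: vr[D=2904064/837835 E=2830336/657763] → run D
t=17: vr[D=5465088/837835 E=2830336/657763] → run E
t=18: vr[D=5465088/837835 E=4110848/657763] → run E
t=19: vr[D=5465088/837835 E=5391360/657763] → run D
t=20: vr[D=8026112/837835 E=5391360/657763] → run E
t=21: vr[D=8026112/837835 E=6671872/657763] → run D
t=22: vr[D=10587136/837835 E=6671872/657763] → run E
t=23: vr[D=10587136/837835 E=7952384/657763] → run E
t=24: vr[D=10587136/837835] → run D
t=25: (idle)
t=26: (idle)
t=27: (idle)
t=28: (idle)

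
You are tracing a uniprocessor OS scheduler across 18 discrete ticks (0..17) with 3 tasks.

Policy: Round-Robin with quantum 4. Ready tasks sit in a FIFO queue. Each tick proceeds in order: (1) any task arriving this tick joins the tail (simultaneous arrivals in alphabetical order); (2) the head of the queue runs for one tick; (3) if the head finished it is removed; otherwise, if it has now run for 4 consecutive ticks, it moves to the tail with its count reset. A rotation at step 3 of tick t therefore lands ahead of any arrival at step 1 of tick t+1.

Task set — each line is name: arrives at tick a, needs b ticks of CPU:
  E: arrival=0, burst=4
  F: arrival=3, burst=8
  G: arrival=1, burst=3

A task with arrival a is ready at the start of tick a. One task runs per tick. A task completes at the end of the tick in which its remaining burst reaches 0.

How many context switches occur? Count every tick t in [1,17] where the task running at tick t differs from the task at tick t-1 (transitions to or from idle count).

context switches = 3

t=0: queue=[E] q_used=0 → run E
t=1: queue=[E,G] q_used=1 → run E
t=2: queue=[E,G] q_used=2 → run E
t=3: queue=[E,G,F] q_used=3 → run E
t=4: queue=[G,F] q_used=0 → run G
t=5: queue=[G,F] q_used=1 → run G
t=6: queue=[G,F] q_used=2 → run G
t=7: queue=[F] q_used=0 → run F
t=8: queue=[F] q_used=1 → run F
t=9: queue=[F] q_used=2 → run F
t=10: queue=[F] q_used=3 → run F
t=11: queue=[F] q_used=0 → run F
t=12: queue=[F] q_used=1 → run F
t=13: queue=[F] q_used=2 → run F
t=14: queue=[F] q_used=3 → run F
t=15: (idle)
t=16: (idle)
t=17: (idle)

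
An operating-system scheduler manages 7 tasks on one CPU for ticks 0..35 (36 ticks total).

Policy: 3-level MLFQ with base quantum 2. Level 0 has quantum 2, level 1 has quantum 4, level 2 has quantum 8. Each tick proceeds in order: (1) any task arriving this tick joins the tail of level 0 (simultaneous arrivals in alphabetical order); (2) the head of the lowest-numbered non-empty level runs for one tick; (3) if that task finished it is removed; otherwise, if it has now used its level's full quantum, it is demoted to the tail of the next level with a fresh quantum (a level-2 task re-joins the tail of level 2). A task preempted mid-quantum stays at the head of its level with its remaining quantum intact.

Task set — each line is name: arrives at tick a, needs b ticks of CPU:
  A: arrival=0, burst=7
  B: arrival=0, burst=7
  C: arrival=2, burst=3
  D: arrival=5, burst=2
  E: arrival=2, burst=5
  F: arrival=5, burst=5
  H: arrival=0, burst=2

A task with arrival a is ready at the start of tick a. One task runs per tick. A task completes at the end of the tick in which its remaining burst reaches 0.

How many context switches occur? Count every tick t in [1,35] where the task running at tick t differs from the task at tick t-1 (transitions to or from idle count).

t=0: L0/L1/L2 = ABH/-/- → run A
t=1: L0/L1/L2 = ABH/-/- → run A
t=2: L0/L1/L2 = BHCE/A/- → run B
t=3: L0/L1/L2 = BHCE/A/- → run B
t=4: L0/L1/L2 = HCE/AB/- → run H
t=5: L0/L1/L2 = HCEDF/AB/- → run H
t=6: L0/L1/L2 = CEDF/AB/- → run C
t=7: L0/L1/L2 = CEDF/AB/- → run C
t=8: L0/L1/L2 = EDF/ABC/- → run E
t=9: L0/L1/L2 = EDF/ABC/- → run E
t=10: L0/L1/L2 = DF/ABCE/- → run D
t=11: L0/L1/L2 = DF/ABCE/- → run D
t=12: L0/L1/L2 = F/ABCE/- → run F
t=13: L0/L1/L2 = F/ABCE/- → run F
t=14: L0/L1/L2 = -/ABCEF/- → run A
t=15: L0/L1/L2 = -/ABCEF/- → run A
t=16: L0/L1/L2 = -/ABCEF/- → run A
t=17: L0/L1/L2 = -/ABCEF/- → run A
t=18: L0/L1/L2 = -/BCEF/A → run B
t=19: L0/L1/L2 = -/BCEF/A → run B
t=20: L0/L1/L2 = -/BCEF/A → run B
t=21: L0/L1/L2 = -/BCEF/A → run B
t=22: L0/L1/L2 = -/CEF/AB → run C
t=23: L0/L1/L2 = -/EF/AB → run E
t=24: L0/L1/L2 = -/EF/AB → run E
t=25: L0/L1/L2 = -/EF/AB → run E
t=26: L0/L1/L2 = -/F/AB → run F
t=27: L0/L1/L2 = -/F/AB → run F
t=28: L0/L1/L2 = -/F/AB → run F
t=29: L0/L1/L2 = -/-/AB → run A
t=30: L0/L1/L2 = -/-/B → run B
t=31: (idle)
t=32: (idle)
t=33: (idle)
t=34: (idle)
t=35: (idle)

context switches = 14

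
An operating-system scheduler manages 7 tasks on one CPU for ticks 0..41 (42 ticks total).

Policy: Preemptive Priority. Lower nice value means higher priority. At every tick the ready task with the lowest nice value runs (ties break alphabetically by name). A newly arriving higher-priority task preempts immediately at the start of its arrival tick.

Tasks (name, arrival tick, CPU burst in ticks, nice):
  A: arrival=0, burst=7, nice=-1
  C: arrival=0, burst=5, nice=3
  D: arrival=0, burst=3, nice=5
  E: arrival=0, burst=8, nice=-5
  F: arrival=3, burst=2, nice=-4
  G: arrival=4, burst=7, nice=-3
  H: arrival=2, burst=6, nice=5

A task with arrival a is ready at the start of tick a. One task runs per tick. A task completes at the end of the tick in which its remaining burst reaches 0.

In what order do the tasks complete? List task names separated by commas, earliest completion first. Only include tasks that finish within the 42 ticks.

completion order = E, F, G, A, C, D, H

t=0: ready={A,C,D,E} → run E
t=1: ready={A,C,D,E} → run E
t=2: ready={A,C,D,E,H} → run E
t=3: ready={A,C,D,E,F,H} → run E
t=4: ready={A,C,D,E,F,G,H} → run E
t=5: ready={A,C,D,E,F,G,H} → run E
t=6: ready={A,C,D,E,F,G,H} → run E
t=7: ready={A,C,D,E,F,G,H} → run E
t=8: ready={A,C,D,F,G,H} → run F
t=9: ready={A,C,D,F,G,H} → run F
t=10: ready={A,C,D,G,H} → run G
t=11: ready={A,C,D,G,H} → run G
t=12: ready={A,C,D,G,H} → run G
t=13: ready={A,C,D,G,H} → run G
t=14: ready={A,C,D,G,H} → run G
t=15: ready={A,C,D,G,H} → run G
t=16: ready={A,C,D,G,H} → run G
t=17: ready={A,C,D,H} → run A
t=18: ready={A,C,D,H} → run A
t=19: ready={A,C,D,H} → run A
t=20: ready={A,C,D,H} → run A
t=21: ready={A,C,D,H} → run A
t=22: ready={A,C,D,H} → run A
t=23: ready={A,C,D,H} → run A
t=24: ready={C,D,H} → run C
t=25: ready={C,D,H} → run C
t=26: ready={C,D,H} → run C
t=27: ready={C,D,H} → run C
t=28: ready={C,D,H} → run C
t=29: ready={D,H} → run D
t=30: ready={D,H} → run D
t=31: ready={D,H} → run D
t=32: ready={H} → run H
t=33: ready={H} → run H
t=34: ready={H} → run H
t=35: ready={H} → run H
t=36: ready={H} → run H
t=37: ready={H} → run H
t=38: (idle)
t=39: (idle)
t=40: (idle)
t=41: (idle)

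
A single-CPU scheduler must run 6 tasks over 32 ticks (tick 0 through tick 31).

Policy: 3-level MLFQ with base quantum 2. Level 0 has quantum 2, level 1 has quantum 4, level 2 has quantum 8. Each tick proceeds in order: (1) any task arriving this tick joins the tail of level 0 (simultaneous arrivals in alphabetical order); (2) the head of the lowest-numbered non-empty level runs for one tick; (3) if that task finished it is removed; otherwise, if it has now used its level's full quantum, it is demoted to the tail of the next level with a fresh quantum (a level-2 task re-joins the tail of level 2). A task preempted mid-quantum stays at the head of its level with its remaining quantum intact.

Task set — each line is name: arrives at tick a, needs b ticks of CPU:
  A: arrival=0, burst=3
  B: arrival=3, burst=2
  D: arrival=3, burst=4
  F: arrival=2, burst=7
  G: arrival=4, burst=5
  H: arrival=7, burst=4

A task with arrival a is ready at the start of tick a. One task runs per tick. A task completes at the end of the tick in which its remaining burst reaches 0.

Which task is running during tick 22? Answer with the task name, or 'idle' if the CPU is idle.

t=0: L0/L1/L2 = A/-/- → run A
t=1: L0/L1/L2 = A/-/- → run A
t=2: L0/L1/L2 = F/A/- → run F
t=3: L0/L1/L2 = FBD/A/- → run F
t=4: L0/L1/L2 = BDG/AF/- → run B
t=5: L0/L1/L2 = BDG/AF/- → run B
t=6: L0/L1/L2 = DG/AF/- → run D
t=7: L0/L1/L2 = DGH/AF/- → run D
t=8: L0/L1/L2 = GH/AFD/- → run G
t=9: L0/L1/L2 = GH/AFD/- → run G
t=10: L0/L1/L2 = H/AFDG/- → run H
t=11: L0/L1/L2 = H/AFDG/- → run H
t=12: L0/L1/L2 = -/AFDGH/- → run A
t=13: L0/L1/L2 = -/FDGH/- → run F
t=14: L0/L1/L2 = -/FDGH/- → run F
t=15: L0/L1/L2 = -/FDGH/- → run F
t=16: L0/L1/L2 = -/FDGH/- → run F
t=17: L0/L1/L2 = -/DGH/F → run D
t=18: L0/L1/L2 = -/DGH/F → run D
t=19: L0/L1/L2 = -/GH/F → run G
t=20: L0/L1/L2 = -/GH/F → run G
t=21: L0/L1/L2 = -/GH/F → run G
t=22: L0/L1/L2 = -/H/F → run H
t=23: L0/L1/L2 = -/H/F → run H
t=24: L0/L1/L2 = -/-/F → run F
t=25: (idle)
t=26: (idle)
t=27: (idle)
t=28: (idle)
t=29: (idle)
t=30: (idle)
t=31: (idle)

running at tick 22 = H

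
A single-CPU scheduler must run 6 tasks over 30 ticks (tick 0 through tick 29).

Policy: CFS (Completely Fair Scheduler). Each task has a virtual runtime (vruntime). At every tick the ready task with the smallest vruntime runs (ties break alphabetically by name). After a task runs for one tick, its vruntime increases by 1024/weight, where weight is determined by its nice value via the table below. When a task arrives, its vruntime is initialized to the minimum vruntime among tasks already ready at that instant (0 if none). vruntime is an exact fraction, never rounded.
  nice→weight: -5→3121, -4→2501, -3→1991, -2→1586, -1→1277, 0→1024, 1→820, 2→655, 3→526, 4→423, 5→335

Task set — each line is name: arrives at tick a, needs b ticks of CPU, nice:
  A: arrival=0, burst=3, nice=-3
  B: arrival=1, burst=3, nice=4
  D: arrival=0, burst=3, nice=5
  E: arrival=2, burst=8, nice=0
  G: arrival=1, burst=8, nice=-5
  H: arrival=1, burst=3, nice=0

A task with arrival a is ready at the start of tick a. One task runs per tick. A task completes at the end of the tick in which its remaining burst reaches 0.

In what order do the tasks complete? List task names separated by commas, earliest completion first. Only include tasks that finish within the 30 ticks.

completion order = A, H, G, B, D, E

t=0: vr[A=0 D=0] → run A
t=1: vr[A=1024/1991 B=0 D=0 G=0 H=0] → run B
t=2: vr[A=1024/1991 B=1024/423 D=0 E=0 G=0 H=0] → run D
t=3: vr[A=1024/1991 B=1024/423 D=1024/335 E=0 G=0 H=0] → run E
t=4: vr[A=1024/1991 B=1024/423 D=1024/335 E=1 G=0 H=0] → run G
t=5: vr[A=1024/1991 B=1024/423 D=1024/335 E=1 G=1024/3121 H=0] → run H
t=6: vr[A=1024/1991 B=1024/423 D=1024/335 E=1 G=1024/3121 H=1] → run G
t=7: vr[A=1024/1991 B=1024/423 D=1024/335 E=1 G=2048/3121 H=1] → run A
t=8: vr[A=2048/1991 B=1024/423 D=1024/335 E=1 G=2048/3121 H=1] → run G
t=9: vr[A=2048/1991 B=1024/423 D=1024/335 E=1 G=3072/3121 H=1] → run G
t=10: vr[A=2048/1991 B=1024/423 D=1024/335 E=1 G=4096/3121 H=1] → run E
t=11: vr[A=2048/1991 B=1024/423 D=1024/335 E=2 G=4096/3121 H=1] → run H
t=12: vr[A=2048/1991 B=1024/423 D=1024/335 E=2 G=4096/3121 H=2] → run A
t=13: vr[B=1024/423 D=1024/335 E=2 G=4096/3121 H=2] → run G
t=14: vr[B=1024/423 D=1024/335 E=2 G=5120/3121 H=2] → run G
t=15: vr[B=1024/423 D=1024/335 E=2 G=6144/3121 H=2] → run G
t=16: vr[B=1024/423 D=1024/335 E=2 G=7168/3121 H=2] → run E
t=17: vr[B=1024/423 D=1024/335 E=3 G=7168/3121 H=2] → run H
t=18: vr[B=1024/423 D=1024/335 E=3 G=7168/3121] → run G
t=19: vr[B=1024/423 D=1024/335 E=3] → run B
t=20: vr[B=2048/423 D=1024/335 E=3] → run E
t=21: vr[B=2048/423 D=1024/335 E=4] → run D
t=22: vr[B=2048/423 D=2048/335 E=4] → run E
t=23: vr[B=2048/423 D=2048/335 E=5] → run B
t=24: vr[D=2048/335 E=5] → run E
t=25: vr[D=2048/335 E=6] → run E
t=26: vr[D=2048/335 E=7] → run D
t=27: vr[E=7] → run E
t=28: (idle)
t=29: (idle)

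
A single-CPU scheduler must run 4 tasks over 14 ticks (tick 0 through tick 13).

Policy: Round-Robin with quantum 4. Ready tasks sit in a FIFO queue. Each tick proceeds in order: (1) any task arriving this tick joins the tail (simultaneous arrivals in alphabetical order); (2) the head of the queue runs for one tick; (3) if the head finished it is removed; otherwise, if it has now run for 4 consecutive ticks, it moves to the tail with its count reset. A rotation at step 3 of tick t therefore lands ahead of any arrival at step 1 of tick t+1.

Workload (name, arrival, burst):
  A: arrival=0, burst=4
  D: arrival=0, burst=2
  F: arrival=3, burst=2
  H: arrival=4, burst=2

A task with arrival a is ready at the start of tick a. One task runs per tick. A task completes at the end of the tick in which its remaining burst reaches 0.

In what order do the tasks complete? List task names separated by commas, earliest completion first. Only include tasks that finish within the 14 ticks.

completion order = A, D, F, H

t=0: queue=[A,D] q_used=0 → run A
t=1: queue=[A,D] q_used=1 → run A
t=2: queue=[A,D] q_used=2 → run A
t=3: queue=[A,D,F] q_used=3 → run A
t=4: queue=[D,F,H] q_used=0 → run D
t=5: queue=[D,F,H] q_used=1 → run D
t=6: queue=[F,H] q_used=0 → run F
t=7: queue=[F,H] q_used=1 → run F
t=8: queue=[H] q_used=0 → run H
t=9: queue=[H] q_used=1 → run H
t=10: (idle)
t=11: (idle)
t=12: (idle)
t=13: (idle)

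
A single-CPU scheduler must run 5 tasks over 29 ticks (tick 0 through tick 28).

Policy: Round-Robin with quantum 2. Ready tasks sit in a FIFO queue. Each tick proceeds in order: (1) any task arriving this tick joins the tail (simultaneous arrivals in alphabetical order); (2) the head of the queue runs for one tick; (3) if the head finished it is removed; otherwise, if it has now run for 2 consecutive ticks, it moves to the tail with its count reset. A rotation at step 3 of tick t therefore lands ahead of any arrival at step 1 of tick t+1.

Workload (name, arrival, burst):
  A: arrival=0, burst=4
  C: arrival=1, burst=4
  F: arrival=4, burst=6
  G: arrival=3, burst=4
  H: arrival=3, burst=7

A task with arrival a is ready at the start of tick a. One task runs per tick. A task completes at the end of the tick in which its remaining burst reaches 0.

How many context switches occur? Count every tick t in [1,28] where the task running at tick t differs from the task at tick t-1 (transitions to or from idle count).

context switches = 13

t=0: queue=[A] q_used=0 → run A
t=1: queue=[A,C] q_used=1 → run A
t=2: queue=[C,A] q_used=0 → run C
t=3: queue=[C,A,G,H] q_used=1 → run C
t=4: queue=[A,G,H,C,F] q_used=0 → run A
t=5: queue=[A,G,H,C,F] q_used=1 → run A
t=6: queue=[G,H,C,F] q_used=0 → run G
t=7: queue=[G,H,C,F] q_used=1 → run G
t=8: queue=[H,C,F,G] q_used=0 → run H
t=9: queue=[H,C,F,G] q_used=1 → run H
t=10: queue=[C,F,G,H] q_used=0 → run C
t=11: queue=[C,F,G,H] q_used=1 → run C
t=12: queue=[F,G,H] q_used=0 → run F
t=13: queue=[F,G,H] q_used=1 → run F
t=14: queue=[G,H,F] q_used=0 → run G
t=15: queue=[G,H,F] q_used=1 → run G
t=16: queue=[H,F] q_used=0 → run H
t=17: queue=[H,F] q_used=1 → run H
t=18: queue=[F,H] q_used=0 → run F
t=19: queue=[F,H] q_used=1 → run F
t=20: queue=[H,F] q_used=0 → run H
t=21: queue=[H,F] q_used=1 → run H
t=22: queue=[F,H] q_used=0 → run F
t=23: queue=[F,H] q_used=1 → run F
t=24: queue=[H] q_used=0 → run H
t=25: (idle)
t=26: (idle)
t=27: (idle)
t=28: (idle)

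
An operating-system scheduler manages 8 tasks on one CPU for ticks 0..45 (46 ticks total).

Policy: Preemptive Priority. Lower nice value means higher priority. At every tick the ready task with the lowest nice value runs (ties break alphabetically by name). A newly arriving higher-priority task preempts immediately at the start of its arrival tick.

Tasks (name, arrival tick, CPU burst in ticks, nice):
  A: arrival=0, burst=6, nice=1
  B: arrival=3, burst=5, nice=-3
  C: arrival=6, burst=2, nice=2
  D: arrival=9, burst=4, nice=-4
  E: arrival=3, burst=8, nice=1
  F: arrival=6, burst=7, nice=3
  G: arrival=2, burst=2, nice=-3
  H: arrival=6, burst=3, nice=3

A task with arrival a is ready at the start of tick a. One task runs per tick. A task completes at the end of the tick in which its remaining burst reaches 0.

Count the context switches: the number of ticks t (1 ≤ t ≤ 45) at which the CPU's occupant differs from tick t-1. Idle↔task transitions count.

t=0: ready={A} → run A
t=1: ready={A} → run A
t=2: ready={A,G} → run G
t=3: ready={A,B,E,G} → run B
t=4: ready={A,B,E,G} → run B
t=5: ready={A,B,E,G} → run B
t=6: ready={A,B,C,E,F,G,H} → run B
t=7: ready={A,B,C,E,F,G,H} → run B
t=8: ready={A,C,E,F,G,H} → run G
t=9: ready={A,C,D,E,F,H} → run D
t=10: ready={A,C,D,E,F,H} → run D
t=11: ready={A,C,D,E,F,H} → run D
t=12: ready={A,C,D,E,F,H} → run D
t=13: ready={A,C,E,F,H} → run A
t=14: ready={A,C,E,F,H} → run A
t=15: ready={A,C,E,F,H} → run A
t=16: ready={A,C,E,F,H} → run A
t=17: ready={C,E,F,H} → run E
t=18: ready={C,E,F,H} → run E
t=19: ready={C,E,F,H} → run E
t=20: ready={C,E,F,H} → run E
t=21: ready={C,E,F,H} → run E
t=22: ready={C,E,F,H} → run E
t=23: ready={C,E,F,H} → run E
t=24: ready={C,E,F,H} → run E
t=25: ready={C,F,H} → run C
t=26: ready={C,F,H} → run C
t=27: ready={F,H} → run F
t=28: ready={F,H} → run F
t=29: ready={F,H} → run F
t=30: ready={F,H} → run F
t=31: ready={F,H} → run F
t=32: ready={F,H} → run F
t=33: ready={F,H} → run F
t=34: ready={H} → run H
t=35: ready={H} → run H
t=36: ready={H} → run H
t=37: (idle)
t=38: (idle)
t=39: (idle)
t=40: (idle)
t=41: (idle)
t=42: (idle)
t=43: (idle)
t=44: (idle)
t=45: (idle)

context switches = 10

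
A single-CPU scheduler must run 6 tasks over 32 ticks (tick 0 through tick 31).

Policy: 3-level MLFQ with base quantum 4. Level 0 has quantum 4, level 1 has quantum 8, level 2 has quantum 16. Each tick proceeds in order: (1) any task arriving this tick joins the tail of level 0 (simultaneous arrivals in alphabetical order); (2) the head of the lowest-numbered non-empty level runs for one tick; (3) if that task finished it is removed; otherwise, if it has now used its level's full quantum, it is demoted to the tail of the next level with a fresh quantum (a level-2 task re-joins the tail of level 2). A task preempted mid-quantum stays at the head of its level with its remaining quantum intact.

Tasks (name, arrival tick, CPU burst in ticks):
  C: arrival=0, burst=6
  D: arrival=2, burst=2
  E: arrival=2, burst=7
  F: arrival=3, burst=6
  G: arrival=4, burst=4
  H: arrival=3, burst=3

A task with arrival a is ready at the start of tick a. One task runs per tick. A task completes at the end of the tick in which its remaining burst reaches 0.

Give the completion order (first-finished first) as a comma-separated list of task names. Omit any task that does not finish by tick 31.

t=0: L0/L1/L2 = C/-/- → run C
t=1: L0/L1/L2 = C/-/- → run C
t=2: L0/L1/L2 = CDE/-/- → run C
t=3: L0/L1/L2 = CDEFH/-/- → run C
t=4: L0/L1/L2 = DEFHG/C/- → run D
t=5: L0/L1/L2 = DEFHG/C/- → run D
t=6: L0/L1/L2 = EFHG/C/- → run E
t=7: L0/L1/L2 = EFHG/C/- → run E
t=8: L0/L1/L2 = EFHG/C/- → run E
t=9: L0/L1/L2 = EFHG/C/- → run E
t=10: L0/L1/L2 = FHG/CE/- → run F
t=11: L0/L1/L2 = FHG/CE/- → run F
t=12: L0/L1/L2 = FHG/CE/- → run F
t=13: L0/L1/L2 = FHG/CE/- → run F
t=14: L0/L1/L2 = HG/CEF/- → run H
t=15: L0/L1/L2 = HG/CEF/- → run H
t=16: L0/L1/L2 = HG/CEF/- → run H
t=17: L0/L1/L2 = G/CEF/- → run G
t=18: L0/L1/L2 = G/CEF/- → run G
t=19: L0/L1/L2 = G/CEF/- → run G
t=20: L0/L1/L2 = G/CEF/- → run G
t=21: L0/L1/L2 = -/CEF/- → run C
t=22: L0/L1/L2 = -/CEF/- → run C
t=23: L0/L1/L2 = -/EF/- → run E
t=24: L0/L1/L2 = -/EF/- → run E
t=25: L0/L1/L2 = -/EF/- → run E
t=26: L0/L1/L2 = -/F/- → run F
t=27: L0/L1/L2 = -/F/- → run F
t=28: (idle)
t=29: (idle)
t=30: (idle)
t=31: (idle)

completion order = D, H, G, C, E, F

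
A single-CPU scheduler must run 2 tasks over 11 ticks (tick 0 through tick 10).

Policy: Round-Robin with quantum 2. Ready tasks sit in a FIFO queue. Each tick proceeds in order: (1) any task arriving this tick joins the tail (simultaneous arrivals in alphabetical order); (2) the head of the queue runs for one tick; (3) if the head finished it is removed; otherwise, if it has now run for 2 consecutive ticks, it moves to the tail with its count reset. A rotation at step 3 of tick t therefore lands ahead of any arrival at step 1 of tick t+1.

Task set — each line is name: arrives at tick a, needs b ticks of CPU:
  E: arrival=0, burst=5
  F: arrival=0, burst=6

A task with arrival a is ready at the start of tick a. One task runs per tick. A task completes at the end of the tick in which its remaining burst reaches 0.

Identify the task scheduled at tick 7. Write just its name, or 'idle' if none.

running at tick 7 = F

t=0: queue=[E,F] q_used=0 → run E
t=1: queue=[E,F] q_used=1 → run E
t=2: queue=[F,E] q_used=0 → run F
t=3: queue=[F,E] q_used=1 → run F
t=4: queue=[E,F] q_used=0 → run E
t=5: queue=[E,F] q_used=1 → run E
t=6: queue=[F,E] q_used=0 → run F
t=7: queue=[F,E] q_used=1 → run F
t=8: queue=[E,F] q_used=0 → run E
t=9: queue=[F] q_used=0 → run F
t=10: queue=[F] q_used=1 → run F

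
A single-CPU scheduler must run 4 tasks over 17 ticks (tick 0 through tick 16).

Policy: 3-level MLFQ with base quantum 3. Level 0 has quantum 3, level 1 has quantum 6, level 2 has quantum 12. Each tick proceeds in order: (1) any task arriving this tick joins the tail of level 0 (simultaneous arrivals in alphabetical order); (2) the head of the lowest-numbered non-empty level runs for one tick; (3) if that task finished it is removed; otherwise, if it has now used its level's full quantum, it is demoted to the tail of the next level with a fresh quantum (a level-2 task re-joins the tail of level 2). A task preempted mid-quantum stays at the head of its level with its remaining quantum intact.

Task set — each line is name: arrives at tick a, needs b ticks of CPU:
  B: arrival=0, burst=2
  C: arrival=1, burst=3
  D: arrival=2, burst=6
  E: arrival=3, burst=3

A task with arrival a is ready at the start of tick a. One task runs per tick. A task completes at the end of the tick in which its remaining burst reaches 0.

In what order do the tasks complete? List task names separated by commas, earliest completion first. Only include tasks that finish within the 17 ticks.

completion order = B, C, E, D

t=0: L0/L1/L2 = B/-/- → run B
t=1: L0/L1/L2 = BC/-/- → run B
t=2: L0/L1/L2 = CD/-/- → run C
t=3: L0/L1/L2 = CDE/-/- → run C
t=4: L0/L1/L2 = CDE/-/- → run C
t=5: L0/L1/L2 = DE/-/- → run D
t=6: L0/L1/L2 = DE/-/- → run D
t=7: L0/L1/L2 = DE/-/- → run D
t=8: L0/L1/L2 = E/D/- → run E
t=9: L0/L1/L2 = E/D/- → run E
t=10: L0/L1/L2 = E/D/- → run E
t=11: L0/L1/L2 = -/D/- → run D
t=12: L0/L1/L2 = -/D/- → run D
t=13: L0/L1/L2 = -/D/- → run D
t=14: (idle)
t=15: (idle)
t=16: (idle)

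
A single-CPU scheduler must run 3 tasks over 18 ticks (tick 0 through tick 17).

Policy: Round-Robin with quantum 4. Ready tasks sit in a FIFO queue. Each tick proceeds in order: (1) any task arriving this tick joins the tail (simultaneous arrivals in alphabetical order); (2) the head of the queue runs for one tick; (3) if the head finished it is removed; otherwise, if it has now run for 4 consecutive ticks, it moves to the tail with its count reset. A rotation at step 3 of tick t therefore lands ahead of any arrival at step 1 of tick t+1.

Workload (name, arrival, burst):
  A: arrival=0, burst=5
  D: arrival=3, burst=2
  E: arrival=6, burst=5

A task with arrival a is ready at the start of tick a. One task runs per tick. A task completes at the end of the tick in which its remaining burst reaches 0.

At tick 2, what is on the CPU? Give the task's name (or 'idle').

running at tick 2 = A

t=0: queue=[A] q_used=0 → run A
t=1: queue=[A] q_used=1 → run A
t=2: queue=[A] q_used=2 → run A
t=3: queue=[A,D] q_used=3 → run A
t=4: queue=[D,A] q_used=0 → run D
t=5: queue=[D,A] q_used=1 → run D
t=6: queue=[A,E] q_used=0 → run A
t=7: queue=[E] q_used=0 → run E
t=8: queue=[E] q_used=1 → run E
t=9: queue=[E] q_used=2 → run E
t=10: queue=[E] q_used=3 → run E
t=11: queue=[E] q_used=0 → run E
t=12: (idle)
t=13: (idle)
t=14: (idle)
t=15: (idle)
t=16: (idle)
t=17: (idle)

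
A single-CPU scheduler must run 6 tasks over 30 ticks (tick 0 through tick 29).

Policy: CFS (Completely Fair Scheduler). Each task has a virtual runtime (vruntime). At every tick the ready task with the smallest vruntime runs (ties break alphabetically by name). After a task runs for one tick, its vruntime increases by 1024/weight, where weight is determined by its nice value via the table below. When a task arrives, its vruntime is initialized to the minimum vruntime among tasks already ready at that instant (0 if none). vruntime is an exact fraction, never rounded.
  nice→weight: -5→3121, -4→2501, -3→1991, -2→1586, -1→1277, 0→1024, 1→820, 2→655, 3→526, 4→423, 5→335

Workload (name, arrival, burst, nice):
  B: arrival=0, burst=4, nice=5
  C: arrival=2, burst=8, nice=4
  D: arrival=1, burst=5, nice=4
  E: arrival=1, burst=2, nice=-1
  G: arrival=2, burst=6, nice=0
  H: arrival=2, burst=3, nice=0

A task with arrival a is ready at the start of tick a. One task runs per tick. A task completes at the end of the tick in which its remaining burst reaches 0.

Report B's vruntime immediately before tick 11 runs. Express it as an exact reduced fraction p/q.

t=0: vr[B=0] → run B
t=1: vr[B=1024/335 D=1024/335 E=1024/335] → run B
t=2: vr[B=2048/335 C=1024/335 D=1024/335 E=1024/335 G=1024/335 H=1024/335] → run C
t=3: vr[B=2048/335 C=776192/141705 D=1024/335 E=1024/335 G=1024/335 H=1024/335] → run D
t=4: vr[B=2048/335 C=776192/141705 D=776192/141705 E=1024/335 G=1024/335 H=1024/335] → run E
t=5: vr[B=2048/335 C=776192/141705 D=776192/141705 E=1650688/427795 G=1024/335 H=1024/335] → run G
t=6: vr[B=2048/335 C=776192/141705 D=776192/141705 E=1650688/427795 G=1359/335 H=1024/335] → run H
t=7: vr[B=2048/335 C=776192/141705 D=776192/141705 E=1650688/427795 G=1359/335 H=1359/335] → run E
t=8: vr[B=2048/335 C=776192/141705 D=776192/141705 G=1359/335 H=1359/335] → run G
t=9: vr[B=2048/335 C=776192/141705 D=776192/141705 G=1694/335 H=1359/335] → run H
t=10: vr[B=2048/335 C=776192/141705 D=776192/141705 G=1694/335 H=1694/335] → run G
t=11: vr[B=2048/335 C=776192/141705 D=776192/141705 G=2029/335 H=1694/335] → run H
t=12: vr[B=2048/335 C=776192/141705 D=776192/141705 G=2029/335] → run C
t=13: vr[B=2048/335 C=1119232/141705 D=776192/141705 G=2029/335] → run D
t=14: vr[B=2048/335 C=1119232/141705 D=1119232/141705 G=2029/335] → run G
t=15: vr[B=2048/335 C=1119232/141705 D=1119232/141705 G=2364/335] → run B
t=16: vr[B=3072/335 C=1119232/141705 D=1119232/141705 G=2364/335] → run G
t=17: vr[B=3072/335 C=1119232/141705 D=1119232/141705 G=2699/335] → run C
t=18: vr[B=3072/335 C=487424/47235 D=1119232/141705 G=2699/335] → run D
t=19: vr[B=3072/335 C=487424/47235 D=487424/47235 G=2699/335] → run G
t=20: vr[B=3072/335 C=487424/47235 D=487424/47235] → run B
t=21: vr[C=487424/47235 D=487424/47235] → run C
t=22: vr[C=1805312/141705 D=487424/47235] → run D
t=23: vr[C=1805312/141705 D=1805312/141705] → run C
t=24: vr[C=2148352/141705 D=1805312/141705] → run D
t=25: vr[C=2148352/141705] → run C
t=26: vr[C=830464/47235] → run C
t=27: vr[C=2834432/141705] → run C
t=28: (idle)
t=29: (idle)

vruntime(B, start of tick 11) = 2048/335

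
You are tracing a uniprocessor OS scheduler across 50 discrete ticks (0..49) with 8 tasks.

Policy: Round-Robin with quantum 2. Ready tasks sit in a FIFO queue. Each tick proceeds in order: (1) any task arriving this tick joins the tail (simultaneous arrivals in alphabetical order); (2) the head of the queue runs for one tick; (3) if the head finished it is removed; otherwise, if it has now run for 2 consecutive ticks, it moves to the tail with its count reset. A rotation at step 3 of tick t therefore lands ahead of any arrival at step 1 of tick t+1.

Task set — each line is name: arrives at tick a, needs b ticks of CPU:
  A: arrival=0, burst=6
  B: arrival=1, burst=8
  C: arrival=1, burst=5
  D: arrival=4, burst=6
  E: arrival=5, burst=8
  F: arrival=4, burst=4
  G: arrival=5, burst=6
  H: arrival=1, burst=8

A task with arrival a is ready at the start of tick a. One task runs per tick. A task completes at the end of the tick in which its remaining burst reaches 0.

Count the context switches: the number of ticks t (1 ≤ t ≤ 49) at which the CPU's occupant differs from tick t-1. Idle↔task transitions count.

t=0: queue=[A] q_used=0 → run A
t=1: queue=[A,B,C,H] q_used=1 → run A
t=2: queue=[B,C,H,A] q_used=0 → run B
t=3: queue=[B,C,H,A] q_used=1 → run B
t=4: queue=[C,H,A,B,D,F] q_used=0 → run C
t=5: queue=[C,H,A,B,D,F,E,G] q_used=1 → run C
t=6: queue=[H,A,B,D,F,E,G,C] q_used=0 → run H
t=7: queue=[H,A,B,D,F,E,G,C] q_used=1 → run H
t=8: queue=[A,B,D,F,E,G,C,H] q_used=0 → run A
t=9: queue=[A,B,D,F,E,G,C,H] q_used=1 → run A
t=10: queue=[B,D,F,E,G,C,H,A] q_used=0 → run B
t=11: queue=[B,D,F,E,G,C,H,A] q_used=1 → run B
t=12: queue=[D,F,E,G,C,H,A,B] q_used=0 → run D
t=13: queue=[D,F,E,G,C,H,A,B] q_used=1 → run D
t=14: queue=[F,E,G,C,H,A,B,D] q_used=0 → run F
t=15: queue=[F,E,G,C,H,A,B,D] q_used=1 → run F
t=16: queue=[E,G,C,H,A,B,D,F] q_used=0 → run E
t=17: queue=[E,G,C,H,A,B,D,F] q_used=1 → run E
t=18: queue=[G,C,H,A,B,D,F,E] q_used=0 → run G
t=19: queue=[G,C,H,A,B,D,F,E] q_used=1 → run G
t=20: queue=[C,H,A,B,D,F,E,G] q_used=0 → run C
t=21: queue=[C,H,A,B,D,F,E,G] q_used=1 → run C
t=22: queue=[H,A,B,D,F,E,G,C] q_used=0 → run H
t=23: queue=[H,A,B,D,F,E,G,C] q_used=1 → run H
t=24: queue=[A,B,D,F,E,G,C,H] q_used=0 → run A
t=25: queue=[A,B,D,F,E,G,C,H] q_used=1 → run A
t=26: queue=[B,D,F,E,G,C,H] q_used=0 → run B
t=27: queue=[B,D,F,E,G,C,H] q_used=1 → run B
t=28: queue=[D,F,E,G,C,H,B] q_used=0 → run D
t=29: queue=[D,F,E,G,C,H,B] q_used=1 → run D
t=30: queue=[F,E,G,C,H,B,D] q_used=0 → run F
t=31: queue=[F,E,G,C,H,B,D] q_used=1 → run F
t=32: queue=[E,G,C,H,B,D] q_used=0 → run E
t=33: queue=[E,G,C,H,B,D] q_used=1 → run E
t=34: queue=[G,C,H,B,D,E] q_used=0 → run G
t=35: queue=[G,C,H,B,D,E] q_used=1 → run G
t=36: queue=[C,H,B,D,E,G] q_used=0 → run C
t=37: queue=[H,B,D,E,G] q_used=0 → run H
t=38: queue=[H,B,D,E,G] q_used=1 → run H
t=39: queue=[B,D,E,G,H] q_used=0 → run B
t=40: queue=[B,D,E,G,H] q_used=1 → run B
t=41: queue=[D,E,G,H] q_used=0 → run D
t=42: queue=[D,E,G,H] q_used=1 → run D
t=43: queue=[E,G,H] q_used=0 → run E
t=44: queue=[E,G,H] q_used=1 → run E
t=45: queue=[G,H,E] q_used=0 → run G
t=46: queue=[G,H,E] q_used=1 → run G
t=47: queue=[H,E] q_used=0 → run H
t=48: queue=[H,E] q_used=1 → run H
t=49: queue=[E] q_used=0 → run E

context switches = 25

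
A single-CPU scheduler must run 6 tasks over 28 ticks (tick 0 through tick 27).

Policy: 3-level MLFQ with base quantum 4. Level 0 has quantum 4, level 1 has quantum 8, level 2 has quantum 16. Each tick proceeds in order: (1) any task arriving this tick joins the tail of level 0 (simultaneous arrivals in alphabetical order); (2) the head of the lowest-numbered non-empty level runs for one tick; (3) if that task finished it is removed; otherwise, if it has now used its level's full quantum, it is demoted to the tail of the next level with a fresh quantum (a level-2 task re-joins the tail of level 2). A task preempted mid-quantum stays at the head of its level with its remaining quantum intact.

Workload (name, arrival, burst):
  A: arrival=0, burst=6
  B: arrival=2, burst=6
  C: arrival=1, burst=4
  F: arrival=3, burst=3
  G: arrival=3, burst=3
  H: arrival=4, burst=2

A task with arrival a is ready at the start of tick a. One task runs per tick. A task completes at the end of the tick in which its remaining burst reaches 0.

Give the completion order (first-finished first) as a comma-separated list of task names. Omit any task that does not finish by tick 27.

completion order = C, F, G, H, A, B

t=0: L0/L1/L2 = A/-/- → run A
t=1: L0/L1/L2 = AC/-/- → run A
t=2: L0/L1/L2 = ACB/-/- → run A
t=3: L0/L1/L2 = ACBFG/-/- → run A
t=4: L0/L1/L2 = CBFGH/A/- → run C
t=5: L0/L1/L2 = CBFGH/A/- → run C
t=6: L0/L1/L2 = CBFGH/A/- → run C
t=7: L0/L1/L2 = CBFGH/A/- → run C
t=8: L0/L1/L2 = BFGH/A/- → run B
t=9: L0/L1/L2 = BFGH/A/- → run B
t=10: L0/L1/L2 = BFGH/A/- → run B
t=11: L0/L1/L2 = BFGH/A/- → run B
t=12: L0/L1/L2 = FGH/AB/- → run F
t=13: L0/L1/L2 = FGH/AB/- → run F
t=14: L0/L1/L2 = FGH/AB/- → run F
t=15: L0/L1/L2 = GH/AB/- → run G
t=16: L0/L1/L2 = GH/AB/- → run G
t=17: L0/L1/L2 = GH/AB/- → run G
t=18: L0/L1/L2 = H/AB/- → run H
t=19: L0/L1/L2 = H/AB/- → run H
t=20: L0/L1/L2 = -/AB/- → run A
t=21: L0/L1/L2 = -/AB/- → run A
t=22: L0/L1/L2 = -/B/- → run B
t=23: L0/L1/L2 = -/B/- → run B
t=24: (idle)
t=25: (idle)
t=26: (idle)
t=27: (idle)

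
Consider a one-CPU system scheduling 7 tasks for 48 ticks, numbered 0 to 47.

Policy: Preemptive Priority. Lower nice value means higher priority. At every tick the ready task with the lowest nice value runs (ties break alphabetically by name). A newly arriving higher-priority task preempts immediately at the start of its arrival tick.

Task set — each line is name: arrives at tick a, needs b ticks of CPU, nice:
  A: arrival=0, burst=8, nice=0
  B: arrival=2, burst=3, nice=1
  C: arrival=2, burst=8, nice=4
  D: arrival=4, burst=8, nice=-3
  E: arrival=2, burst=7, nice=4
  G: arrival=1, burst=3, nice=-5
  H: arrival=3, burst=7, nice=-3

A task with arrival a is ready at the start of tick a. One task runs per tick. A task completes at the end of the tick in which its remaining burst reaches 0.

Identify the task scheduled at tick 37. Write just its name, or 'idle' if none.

t=0: ready={A} → run A
t=1: ready={A,G} → run G
t=2: ready={A,B,C,E,G} → run G
t=3: ready={A,B,C,E,G,H} → run G
t=4: ready={A,B,C,D,E,H} → run D
t=5: ready={A,B,C,D,E,H} → run D
t=6: ready={A,B,C,D,E,H} → run D
t=7: ready={A,B,C,D,E,H} → run D
t=8: ready={A,B,C,D,E,H} → run D
t=9: ready={A,B,C,D,E,H} → run D
t=10: ready={A,B,C,D,E,H} → run D
t=11: ready={A,B,C,D,E,H} → run D
t=12: ready={A,B,C,E,H} → run H
t=13: ready={A,B,C,E,H} → run H
t=14: ready={A,B,C,E,H} → run H
t=15: ready={A,B,C,E,H} → run H
t=16: ready={A,B,C,E,H} → run H
t=17: ready={A,B,C,E,H} → run H
t=18: ready={A,B,C,E,H} → run H
t=19: ready={A,B,C,E} → run A
t=20: ready={A,B,C,E} → run A
t=21: ready={A,B,C,E} → run A
t=22: ready={A,B,C,E} → run A
t=23: ready={A,B,C,E} → run A
t=24: ready={A,B,C,E} → run A
t=25: ready={A,B,C,E} → run A
t=26: ready={B,C,E} → run B
t=27: ready={B,C,E} → run B
t=28: ready={B,C,E} → run B
t=29: ready={C,E} → run C
t=30: ready={C,E} → run C
t=31: ready={C,E} → run C
t=32: ready={C,E} → run C
t=33: ready={C,E} → run C
t=34: ready={C,E} → run C
t=35: ready={C,E} → run C
t=36: ready={C,E} → run C
t=37: ready={E} → run E
t=38: ready={E} → run E
t=39: ready={E} → run E
t=40: ready={E} → run E
t=41: ready={E} → run E
t=42: ready={E} → run E
t=43: ready={E} → run E
t=44: (idle)
t=45: (idle)
t=46: (idle)
t=47: (idle)

running at tick 37 = E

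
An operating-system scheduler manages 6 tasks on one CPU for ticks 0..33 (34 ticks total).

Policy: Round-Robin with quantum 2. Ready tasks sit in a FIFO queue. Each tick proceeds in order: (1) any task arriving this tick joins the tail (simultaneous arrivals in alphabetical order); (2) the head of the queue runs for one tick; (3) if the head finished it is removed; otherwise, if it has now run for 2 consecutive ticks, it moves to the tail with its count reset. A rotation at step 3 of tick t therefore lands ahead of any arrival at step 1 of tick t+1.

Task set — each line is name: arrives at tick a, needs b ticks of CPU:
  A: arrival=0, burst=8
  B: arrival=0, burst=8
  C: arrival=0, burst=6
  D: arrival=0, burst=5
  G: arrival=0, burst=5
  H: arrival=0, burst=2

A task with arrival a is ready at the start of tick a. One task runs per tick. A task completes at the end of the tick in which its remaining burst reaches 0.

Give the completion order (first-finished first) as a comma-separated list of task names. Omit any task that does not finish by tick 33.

completion order = H, C, D, G, A, B

t=0: queue=[A,B,C,D,G,H] q_used=0 → run A
t=1: queue=[A,B,C,D,G,H] q_used=1 → run A
t=2: queue=[B,C,D,G,H,A] q_used=0 → run B
t=3: queue=[B,C,D,G,H,A] q_used=1 → run B
t=4: queue=[C,D,G,H,A,B] q_used=0 → run C
t=5: queue=[C,D,G,H,A,B] q_used=1 → run C
t=6: queue=[D,G,H,A,B,C] q_used=0 → run D
t=7: queue=[D,G,H,A,B,C] q_used=1 → run D
t=8: queue=[G,H,A,B,C,D] q_used=0 → run G
t=9: queue=[G,H,A,B,C,D] q_used=1 → run G
t=10: queue=[H,A,B,C,D,G] q_used=0 → run H
t=11: queue=[H,A,B,C,D,G] q_used=1 → run H
t=12: queue=[A,B,C,D,G] q_used=0 → run A
t=13: queue=[A,B,C,D,G] q_used=1 → run A
t=14: queue=[B,C,D,G,A] q_used=0 → run B
t=15: queue=[B,C,D,G,A] q_used=1 → run B
t=16: queue=[C,D,G,A,B] q_used=0 → run C
t=17: queue=[C,D,G,A,B] q_used=1 → run C
t=18: queue=[D,G,A,B,C] q_used=0 → run D
t=19: queue=[D,G,A,B,C] q_used=1 → run D
t=20: queue=[G,A,B,C,D] q_used=0 → run G
t=21: queue=[G,A,B,C,D] q_used=1 → run G
t=22: queue=[A,B,C,D,G] q_used=0 → run A
t=23: queue=[A,B,C,D,G] q_used=1 → run A
t=24: queue=[B,C,D,G,A] q_used=0 → run B
t=25: queue=[B,C,D,G,A] q_used=1 → run B
t=26: queue=[C,D,G,A,B] q_used=0 → run C
t=27: queue=[C,D,G,A,B] q_used=1 → run C
t=28: queue=[D,G,A,B] q_used=0 → run D
t=29: queue=[G,A,B] q_used=0 → run G
t=30: queue=[A,B] q_used=0 → run A
t=31: queue=[A,B] q_used=1 → run A
t=32: queue=[B] q_used=0 → run B
t=33: queue=[B] q_used=1 → run B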